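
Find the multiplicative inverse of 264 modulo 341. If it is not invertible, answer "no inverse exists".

no inverse exists

Compute gcd(264, 341):
341 = 1×264 + 77
264 = 3×77 + 33
77 = 2×33 + 11
33 = 3×11 + 0
Since gcd = 11 > 1, 264 is not a unit mod 341.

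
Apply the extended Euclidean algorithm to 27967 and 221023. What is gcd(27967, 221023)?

Repeated division:
221023 = 7×27967 + 25254
27967 = 1×25254 + 2713
25254 = 9×2713 + 837
2713 = 3×837 + 202
837 = 4×202 + 29
202 = 6×29 + 28
29 = 1×28 + 1
28 = 28×1 + 0
gcd(27967, 221023) = 1.
Back-substituting:
1 = 29 − 28
1 = −202 + 7·29
1 = 7·837 − 29·202
1 = −29·2713 + 94·837
1 = 94·25254 − 875·2713
1 = −875·27967 + 969·25254
1 = 969·221023 − 7658·27967
So 1 = (969)·221023 + (-7658)·27967.

1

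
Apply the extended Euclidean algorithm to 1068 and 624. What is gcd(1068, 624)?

Euclidean algorithm:
1068 = 1×624 + 444
624 = 1×444 + 180
444 = 2×180 + 84
180 = 2×84 + 12
84 = 7×12 + 0
gcd(1068, 624) = 12.
Working backward:
12 = 180 − 2·84
12 = −2·444 + 5·180
12 = 5·624 − 7·444
12 = −7·1068 + 12·624
So 12 = (-7)·1068 + (12)·624.

12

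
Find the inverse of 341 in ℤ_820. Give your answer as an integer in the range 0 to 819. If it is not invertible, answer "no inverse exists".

101

Apply the Euclidean algorithm to 820 and 341:
820 = 2*341 + 138
341 = 2*138 + 65
138 = 2*65 + 8
65 = 8*8 + 1
8 = 8*1 + 0
Since gcd(341, 820) = 1, back-substitute to write 1 as a combination:
1 = 65 − 8·8
1 = −8·138 + 17·65
1 = 17·341 − 42·138
1 = −42·820 + 101·341
So 341·101 ≡ 1 (mod 820).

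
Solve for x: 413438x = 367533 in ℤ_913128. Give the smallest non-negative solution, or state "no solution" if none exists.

no solution

gcd(413438, 913128):
913128 = 2*413438 + 86252
413438 = 4*86252 + 68430
86252 = 1*68430 + 17822
68430 = 3*17822 + 14964
17822 = 1*14964 + 2858
14964 = 5*2858 + 674
2858 = 4*674 + 162
674 = 4*162 + 26
162 = 6*26 + 6
26 = 4*6 + 2
6 = 3*2 + 0
gcd = 2, but 2 ∤ 367533, so the congruence has no solution.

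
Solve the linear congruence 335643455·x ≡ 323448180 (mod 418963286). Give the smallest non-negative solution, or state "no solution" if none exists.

no solution

gcd(335643455, 418963286):
418963286 = 1×335643455 + 83319831
335643455 = 4×83319831 + 2364131
83319831 = 35×2364131 + 575246
2364131 = 4×575246 + 63147
575246 = 9×63147 + 6923
63147 = 9×6923 + 840
6923 = 8×840 + 203
840 = 4×203 + 28
203 = 7×28 + 7
28 = 4×7 + 0
gcd = 7, but 7 ∤ 323448180, so the congruence has no solution.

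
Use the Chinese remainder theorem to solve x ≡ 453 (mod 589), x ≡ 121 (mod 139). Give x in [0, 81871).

6932

Write x = 453 + 589·k. Then 589·k ≡ 121 − 453 ≡ 85 (mod 139).
Need 589⁻¹ mod 139. Extended Euclid on (139, 33):
139 = 4×33 + 7
33 = 4×7 + 5
7 = 1×5 + 2
5 = 2×2 + 1
2 = 2×1 + 0
Back-substitute:
1 = 5 − 2·2
1 = −2·7 + 3·5
1 = 3·33 − 14·7
1 = −14·139 + 59·33
589⁻¹ ≡ 59 (mod 139), so k ≡ 59·85 ≡ 11 (mod 139).
x = 453 + 589·11 = 6932.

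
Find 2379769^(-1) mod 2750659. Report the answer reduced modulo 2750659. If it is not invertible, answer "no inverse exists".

1772506

Extended Euclidean algorithm:
2750659 = 1*2379769 + 370890
2379769 = 6*370890 + 154429
370890 = 2*154429 + 62032
154429 = 2*62032 + 30365
62032 = 2*30365 + 1302
30365 = 23*1302 + 419
1302 = 3*419 + 45
419 = 9*45 + 14
45 = 3*14 + 3
14 = 4*3 + 2
3 = 1*2 + 1
2 = 2*1 + 0
Since gcd(2379769, 2750659) = 1, back-substitute to write 1 as a combination:
1 = 3 − 2
1 = −14 + 5·3
1 = 5·45 − 16·14
1 = −16·419 + 149·45
1 = 149·1302 − 463·419
1 = −463·30365 + 10798·1302
1 = 10798·62032 − 22059·30365
1 = −22059·154429 + 54916·62032
1 = 54916·370890 − 131891·154429
1 = −131891·2379769 + 846262·370890
1 = 846262·2750659 − 978153·2379769
Thus 2379769·(-978153) ≡ 1 (mod 2750659); reducing, -978153 mod 2750659 = 1772506.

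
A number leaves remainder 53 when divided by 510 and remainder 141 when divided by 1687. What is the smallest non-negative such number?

651323

Write x = 53 + 510·k. Then 510·k ≡ 141 − 53 ≡ 88 (mod 1687).
Need 510⁻¹ mod 1687. Extended Euclid on (1687, 510):
1687 = 3·510 + 157
510 = 3·157 + 39
157 = 4·39 + 1
39 = 39·1 + 0
Back-substitute:
1 = 157 − 4·39
1 = −4·510 + 13·157
1 = 13·1687 − 43·510
510⁻¹ ≡ 1644 (mod 1687), so k ≡ 1644·88 ≡ 1277 (mod 1687).
x = 53 + 510·1277 = 651323.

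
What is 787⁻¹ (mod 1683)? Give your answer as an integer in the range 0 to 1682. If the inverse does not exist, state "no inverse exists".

gcd(1683, 787) by repeated division:
1683 = 2×787 + 109
787 = 7×109 + 24
109 = 4×24 + 13
24 = 1×13 + 11
13 = 1×11 + 2
11 = 5×2 + 1
2 = 2×1 + 0
The gcd is 1. Working backward:
1 = 11 − 5·2
1 = −5·13 + 6·11
1 = 6·24 − 11·13
1 = −11·109 + 50·24
1 = 50·787 − 361·109
1 = −361·1683 + 772·787
So 787·772 ≡ 1 (mod 1683).

772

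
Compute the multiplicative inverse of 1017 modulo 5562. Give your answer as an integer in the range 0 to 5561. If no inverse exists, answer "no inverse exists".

no inverse exists

Euclidean algorithm on 5562, 1017:
5562 = 5×1017 + 477
1017 = 2×477 + 63
477 = 7×63 + 36
63 = 1×36 + 27
36 = 1×27 + 9
27 = 3×9 + 0
gcd(1017, 5562) = 9 ≠ 1, so 1017 has no multiplicative inverse modulo 5562.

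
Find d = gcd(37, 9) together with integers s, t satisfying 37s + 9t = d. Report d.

1

Euclidean algorithm:
37 = 4×9 + 1
9 = 9×1 + 0
gcd(37, 9) = 1.
Working backward:
1 = 37 − 4·9
So 1 = (1)·37 + (-4)·9.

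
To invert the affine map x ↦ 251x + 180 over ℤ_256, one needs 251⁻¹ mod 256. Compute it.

Run Euclid on (256, 251):
256 = 1·251 + 5
251 = 50·5 + 1
5 = 5·1 + 0
Since gcd(251, 256) = 1, back-substitute to write 1 as a combination:
1 = 251 − 50·5
1 = −50·256 + 51·251
So 251·51 ≡ 1 (mod 256).

51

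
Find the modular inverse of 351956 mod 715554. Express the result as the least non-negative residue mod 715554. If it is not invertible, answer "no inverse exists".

Compute gcd(351956, 715554):
715554 = 2·351956 + 11642
351956 = 30·11642 + 2696
11642 = 4·2696 + 858
2696 = 3·858 + 122
858 = 7·122 + 4
122 = 30·4 + 2
4 = 2·2 + 0
Since gcd = 2 > 1, 351956 is not a unit mod 715554.

no inverse exists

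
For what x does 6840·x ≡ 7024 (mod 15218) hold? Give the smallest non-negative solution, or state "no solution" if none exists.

First find gcd(6840, 15218):
15218 = 2·6840 + 1538
6840 = 4·1538 + 688
1538 = 2·688 + 162
688 = 4·162 + 40
162 = 4·40 + 2
40 = 20·2 + 0
gcd = 2 and 2 | 7024, so solutions exist. Divide through by 2: 3420x ≡ 3512 (mod 7609).
Now find 3420⁻¹ mod 7609:
7609 = 2*3420 + 769
3420 = 4*769 + 344
769 = 2*344 + 81
344 = 4*81 + 20
81 = 4*20 + 1
20 = 20*1 + 0
Back-substitute:
1 = 81 − 4·20
1 = −4·344 + 17·81
1 = 17·769 − 38·344
1 = −38·3420 + 169·769
1 = 169·7609 − 376·3420
So 3420·(-376) ≡ 1 (mod 7609), i.e. 3420⁻¹ ≡ 7233.
Then x ≡ 7233·3512 ≡ 3454 (mod 7609); the smallest non-negative solution is x = 3454.

3454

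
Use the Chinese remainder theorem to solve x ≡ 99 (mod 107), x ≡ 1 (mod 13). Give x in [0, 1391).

313

Write x = 99 + 107·k. Then 107·k ≡ 1 − 99 ≡ 6 (mod 13).
Need 107⁻¹ mod 13. Extended Euclid on (13, 3):
13 = 4×3 + 1
3 = 3×1 + 0
Back-substitute:
1 = 13 − 4·3
107⁻¹ ≡ 9 (mod 13), so k ≡ 9·6 ≡ 2 (mod 13).
x = 99 + 107·2 = 313.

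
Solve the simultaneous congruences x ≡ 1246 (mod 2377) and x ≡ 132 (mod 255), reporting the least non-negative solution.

Write x = 1246 + 2377·k. Then 2377·k ≡ 132 − 1246 ≡ 161 (mod 255).
Need 2377⁻¹ mod 255. Extended Euclid on (255, 82):
255 = 3·82 + 9
82 = 9·9 + 1
9 = 9·1 + 0
Back-substitute:
1 = 82 − 9·9
1 = −9·255 + 28·82
2377⁻¹ ≡ 28 (mod 255), so k ≡ 28·161 ≡ 173 (mod 255).
x = 1246 + 2377·173 = 412467.

412467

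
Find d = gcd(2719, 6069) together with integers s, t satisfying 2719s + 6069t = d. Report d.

1

Repeated division:
6069 = 2×2719 + 631
2719 = 4×631 + 195
631 = 3×195 + 46
195 = 4×46 + 11
46 = 4×11 + 2
11 = 5×2 + 1
2 = 2×1 + 0
gcd(2719, 6069) = 1.
Back-substituting:
1 = 11 − 5·2
1 = −5·46 + 21·11
1 = 21·195 − 89·46
1 = −89·631 + 288·195
1 = 288·2719 − 1241·631
1 = −1241·6069 + 2770·2719
So 1 = (-1241)·6069 + (2770)·2719.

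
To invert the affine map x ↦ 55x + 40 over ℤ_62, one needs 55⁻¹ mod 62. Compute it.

Run Euclid on (62, 55):
62 = 1×55 + 7
55 = 7×7 + 6
7 = 1×6 + 1
6 = 6×1 + 0
Since gcd(55, 62) = 1, back-substitute to write 1 as a combination:
1 = 7 − 6
1 = −55 + 8·7
1 = 8·62 − 9·55
Hence 55⁻¹ ≡ -9 ≡ 53 (mod 62).

53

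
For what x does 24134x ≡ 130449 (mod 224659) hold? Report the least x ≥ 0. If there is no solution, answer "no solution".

First find gcd(24134, 224659):
224659 = 9×24134 + 7453
24134 = 3×7453 + 1775
7453 = 4×1775 + 353
1775 = 5×353 + 10
353 = 35×10 + 3
10 = 3×3 + 1
3 = 3×1 + 0
gcd = 1, so a unique solution mod 224659 exists.
Back-substitute for the Bézout coefficients:
1 = 10 − 3·3
1 = −3·353 + 106·10
1 = 106·1775 − 533·353
1 = −533·7453 + 2238·1775
1 = 2238·24134 − 7247·7453
1 = −7247·224659 + 67461·24134
So 24134·(67461) ≡ 1 (mod 224659), giving 24134⁻¹ ≡ 67461.
x ≡ 24134⁻¹·130449 ≡ 67461·130449 ≡ 102300 (mod 224659).

102300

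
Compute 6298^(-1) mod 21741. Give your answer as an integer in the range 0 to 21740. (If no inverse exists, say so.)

Extended Euclidean algorithm:
21741 = 3·6298 + 2847
6298 = 2·2847 + 604
2847 = 4·604 + 431
604 = 1·431 + 173
431 = 2·173 + 85
173 = 2·85 + 3
85 = 28·3 + 1
3 = 3·1 + 0
The gcd is 1. Working backward:
1 = 85 − 28·3
1 = −28·173 + 57·85
1 = 57·431 − 142·173
1 = −142·604 + 199·431
1 = 199·2847 − 938·604
1 = −938·6298 + 2075·2847
1 = 2075·21741 − 7163·6298
Hence 6298⁻¹ ≡ -7163 ≡ 14578 (mod 21741).

14578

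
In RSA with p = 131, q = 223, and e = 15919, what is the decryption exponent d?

6619

φ(n) = (p−1)(q−1) = 130·222 = 28860.
Need d with 15919·d ≡ 1 (mod 28860). Apply the extended Euclidean algorithm:
28860 = 1·15919 + 12941
15919 = 1·12941 + 2978
12941 = 4·2978 + 1029
2978 = 2·1029 + 920
1029 = 1·920 + 109
920 = 8·109 + 48
109 = 2·48 + 13
48 = 3·13 + 9
13 = 1·9 + 4
9 = 2·4 + 1
4 = 4·1 + 0
Back-substitute:
1 = 9 − 2·4
1 = −2·13 + 3·9
1 = 3·48 − 11·13
1 = −11·109 + 25·48
1 = 25·920 − 211·109
1 = −211·1029 + 236·920
1 = 236·2978 − 683·1029
1 = −683·12941 + 2968·2978
1 = 2968·15919 − 3651·12941
1 = −3651·28860 + 6619·15919
So 15919·6619 ≡ 1 (mod 28860), hence d = 6619.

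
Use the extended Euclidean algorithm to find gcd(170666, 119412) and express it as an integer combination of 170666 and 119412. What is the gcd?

Apply Euclid's algorithm to 170666 and 119412:
170666 = 1·119412 + 51254
119412 = 2·51254 + 16904
51254 = 3·16904 + 542
16904 = 31·542 + 102
542 = 5·102 + 32
102 = 3·32 + 6
32 = 5·6 + 2
6 = 3·2 + 0
gcd(170666, 119412) = 2.
Express as a combination:
2 = 32 − 5·6
2 = −5·102 + 16·32
2 = 16·542 − 85·102
2 = −85·16904 + 2651·542
2 = 2651·51254 − 8038·16904
2 = −8038·119412 + 18727·51254
2 = 18727·170666 − 26765·119412
So 2 = (18727)·170666 + (-26765)·119412.

2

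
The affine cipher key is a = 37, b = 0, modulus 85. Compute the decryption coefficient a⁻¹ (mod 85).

23

Run Euclid on (85, 37):
85 = 2·37 + 11
37 = 3·11 + 4
11 = 2·4 + 3
4 = 1·3 + 1
3 = 3·1 + 0
Since gcd(37, 85) = 1, back-substitute to write 1 as a combination:
1 = 4 − 3
1 = −11 + 3·4
1 = 3·37 − 10·11
1 = −10·85 + 23·37
So 37·23 ≡ 1 (mod 85).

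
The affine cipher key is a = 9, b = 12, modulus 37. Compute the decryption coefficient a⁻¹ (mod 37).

33

Extended Euclidean algorithm:
37 = 4×9 + 1
9 = 9×1 + 0
gcd = 1, so the inverse exists. Back-substitute:
1 = 37 − 4·9
Hence 9⁻¹ ≡ -4 ≡ 33 (mod 37).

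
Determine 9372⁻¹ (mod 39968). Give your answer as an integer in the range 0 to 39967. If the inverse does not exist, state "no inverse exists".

Euclidean algorithm on 39968, 9372:
39968 = 4·9372 + 2480
9372 = 3·2480 + 1932
2480 = 1·1932 + 548
1932 = 3·548 + 288
548 = 1·288 + 260
288 = 1·260 + 28
260 = 9·28 + 8
28 = 3·8 + 4
8 = 2·4 + 0
Since gcd = 4 > 1, 9372 is not a unit mod 39968.

no inverse exists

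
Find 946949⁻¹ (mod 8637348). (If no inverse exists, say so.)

2348117

gcd(8637348, 946949) by repeated division:
8637348 = 9·946949 + 114807
946949 = 8·114807 + 28493
114807 = 4·28493 + 835
28493 = 34·835 + 103
835 = 8·103 + 11
103 = 9·11 + 4
11 = 2·4 + 3
4 = 1·3 + 1
3 = 3·1 + 0
gcd = 1, so the inverse exists. Back-substitute:
1 = 4 − 3
1 = −11 + 3·4
1 = 3·103 − 28·11
1 = −28·835 + 227·103
1 = 227·28493 − 7746·835
1 = −7746·114807 + 31211·28493
1 = 31211·946949 − 257434·114807
1 = −257434·8637348 + 2348117·946949
So 946949·2348117 ≡ 1 (mod 8637348).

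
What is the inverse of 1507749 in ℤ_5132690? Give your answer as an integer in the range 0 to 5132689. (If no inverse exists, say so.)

1154479

Extended Euclidean algorithm:
5132690 = 3*1507749 + 609443
1507749 = 2*609443 + 288863
609443 = 2*288863 + 31717
288863 = 9*31717 + 3410
31717 = 9*3410 + 1027
3410 = 3*1027 + 329
1027 = 3*329 + 40
329 = 8*40 + 9
40 = 4*9 + 4
9 = 2*4 + 1
4 = 4*1 + 0
Since gcd(1507749, 5132690) = 1, back-substitute to write 1 as a combination:
1 = 9 − 2·4
1 = −2·40 + 9·9
1 = 9·329 − 74·40
1 = −74·1027 + 231·329
1 = 231·3410 − 767·1027
1 = −767·31717 + 7134·3410
1 = 7134·288863 − 64973·31717
1 = −64973·609443 + 137080·288863
1 = 137080·1507749 − 339133·609443
1 = −339133·5132690 + 1154479·1507749
So 1507749·1154479 ≡ 1 (mod 5132690).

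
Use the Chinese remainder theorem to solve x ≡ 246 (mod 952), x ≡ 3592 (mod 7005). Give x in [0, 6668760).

Write x = 246 + 952·k. Then 952·k ≡ 3592 − 246 ≡ 3346 (mod 7005).
Need 952⁻¹ mod 7005. Extended Euclid on (7005, 952):
7005 = 7·952 + 341
952 = 2·341 + 270
341 = 1·270 + 71
270 = 3·71 + 57
71 = 1·57 + 14
57 = 4·14 + 1
14 = 14·1 + 0
Back-substitute:
1 = 57 − 4·14
1 = −4·71 + 5·57
1 = 5·270 − 19·71
1 = −19·341 + 24·270
1 = 24·952 − 67·341
1 = −67·7005 + 493·952
952⁻¹ ≡ 493 (mod 7005), so k ≡ 493·3346 ≡ 3403 (mod 7005).
x = 246 + 952·3403 = 3239902.

3239902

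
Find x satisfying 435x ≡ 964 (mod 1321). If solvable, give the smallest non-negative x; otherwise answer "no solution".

810

First find gcd(435, 1321):
1321 = 3*435 + 16
435 = 27*16 + 3
16 = 5*3 + 1
3 = 3*1 + 0
gcd = 1, so a unique solution mod 1321 exists.
Back-substitute for the Bézout coefficients:
1 = 16 − 5·3
1 = −5·435 + 136·16
1 = 136·1321 − 413·435
So 435·(-413) ≡ 1 (mod 1321), giving 435⁻¹ ≡ 908.
x ≡ 435⁻¹·964 ≡ 908·964 ≡ 810 (mod 1321).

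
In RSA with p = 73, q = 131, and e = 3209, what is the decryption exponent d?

φ(n) = (p−1)(q−1) = 72·130 = 9360.
Need d with 3209·d ≡ 1 (mod 9360). Apply the extended Euclidean algorithm:
9360 = 2·3209 + 2942
3209 = 1·2942 + 267
2942 = 11·267 + 5
267 = 53·5 + 2
5 = 2·2 + 1
2 = 2·1 + 0
Back-substitute:
1 = 5 − 2·2
1 = −2·267 + 107·5
1 = 107·2942 − 1179·267
1 = −1179·3209 + 1286·2942
1 = 1286·9360 − 3751·3209
So 3209·(-3751) ≡ 1 (mod 9360), hence d ≡ -3751 ≡ 5609 (mod 9360).

5609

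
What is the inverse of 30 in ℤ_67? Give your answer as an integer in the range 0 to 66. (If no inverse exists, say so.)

38

Apply the Euclidean algorithm to 67 and 30:
67 = 2·30 + 7
30 = 4·7 + 2
7 = 3·2 + 1
2 = 2·1 + 0
gcd = 1, so the inverse exists. Back-substitute:
1 = 7 − 3·2
1 = −3·30 + 13·7
1 = 13·67 − 29·30
So 30·(-29) ≡ 1 (mod 67), and -29 ≡ 38 (mod 67).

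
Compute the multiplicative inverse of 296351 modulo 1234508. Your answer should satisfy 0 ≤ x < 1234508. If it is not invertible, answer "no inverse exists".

Euclidean algorithm on 1234508, 296351:
1234508 = 4*296351 + 49104
296351 = 6*49104 + 1727
49104 = 28*1727 + 748
1727 = 2*748 + 231
748 = 3*231 + 55
231 = 4*55 + 11
55 = 5*11 + 0
gcd(296351, 1234508) = 11 ≠ 1, so 296351 has no multiplicative inverse modulo 1234508.

no inverse exists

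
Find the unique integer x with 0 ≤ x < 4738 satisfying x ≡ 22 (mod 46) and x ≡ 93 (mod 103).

Write x = 22 + 46·k. Then 46·k ≡ 93 − 22 ≡ 71 (mod 103).
Need 46⁻¹ mod 103. Extended Euclid on (103, 46):
103 = 2·46 + 11
46 = 4·11 + 2
11 = 5·2 + 1
2 = 2·1 + 0
Back-substitute:
1 = 11 − 5·2
1 = −5·46 + 21·11
1 = 21·103 − 47·46
46⁻¹ ≡ 56 (mod 103), so k ≡ 56·71 ≡ 62 (mod 103).
x = 22 + 46·62 = 2874.

2874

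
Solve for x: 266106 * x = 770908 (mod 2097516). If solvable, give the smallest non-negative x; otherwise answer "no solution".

gcd(266106, 2097516):
2097516 = 7×266106 + 234774
266106 = 1×234774 + 31332
234774 = 7×31332 + 15450
31332 = 2×15450 + 432
15450 = 35×432 + 330
432 = 1×330 + 102
330 = 3×102 + 24
102 = 4×24 + 6
24 = 4×6 + 0
gcd = 6, but 6 ∤ 770908, so the congruence has no solution.

no solution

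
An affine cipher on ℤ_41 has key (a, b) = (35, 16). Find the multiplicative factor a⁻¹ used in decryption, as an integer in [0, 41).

Extended Euclidean algorithm:
41 = 1·35 + 6
35 = 5·6 + 5
6 = 1·5 + 1
5 = 5·1 + 0
The gcd is 1. Working backward:
1 = 6 − 5
1 = −35 + 6·6
1 = 6·41 − 7·35
Hence 35⁻¹ ≡ -7 ≡ 34 (mod 41).

34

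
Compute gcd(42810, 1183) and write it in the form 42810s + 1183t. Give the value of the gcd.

Apply Euclid's algorithm to 42810 and 1183:
42810 = 36×1183 + 222
1183 = 5×222 + 73
222 = 3×73 + 3
73 = 24×3 + 1
3 = 3×1 + 0
gcd(42810, 1183) = 1.
Working backward:
1 = 73 − 24·3
1 = −24·222 + 73·73
1 = 73·1183 − 389·222
1 = −389·42810 + 14077·1183
So 1 = (-389)·42810 + (14077)·1183.

1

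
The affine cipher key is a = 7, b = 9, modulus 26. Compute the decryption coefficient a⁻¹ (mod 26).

15

Apply the Euclidean algorithm to 26 and 7:
26 = 3×7 + 5
7 = 1×5 + 2
5 = 2×2 + 1
2 = 2×1 + 0
gcd = 1, so the inverse exists. Back-substitute:
1 = 5 − 2·2
1 = −2·7 + 3·5
1 = 3·26 − 11·7
Thus 7·(-11) ≡ 1 (mod 26); reducing, -11 mod 26 = 15.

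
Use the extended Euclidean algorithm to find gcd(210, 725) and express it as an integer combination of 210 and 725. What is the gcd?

Euclidean algorithm:
725 = 3*210 + 95
210 = 2*95 + 20
95 = 4*20 + 15
20 = 1*15 + 5
15 = 3*5 + 0
gcd(210, 725) = 5.
Working backward:
5 = 20 − 15
5 = −95 + 5·20
5 = 5·210 − 11·95
5 = −11·725 + 38·210
So 5 = (-11)·725 + (38)·210.

5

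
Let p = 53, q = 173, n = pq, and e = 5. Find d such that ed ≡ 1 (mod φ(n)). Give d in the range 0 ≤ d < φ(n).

1789

φ(n) = (p−1)(q−1) = 52·172 = 8944.
Need d with 5·d ≡ 1 (mod 8944). Apply the extended Euclidean algorithm:
8944 = 1788·5 + 4
5 = 1·4 + 1
4 = 4·1 + 0
Back-substitute:
1 = 5 − 4
1 = −8944 + 1789·5
So 5·1789 ≡ 1 (mod 8944), hence d = 1789.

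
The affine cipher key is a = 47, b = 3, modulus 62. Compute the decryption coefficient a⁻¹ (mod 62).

33

gcd(62, 47) by repeated division:
62 = 1×47 + 15
47 = 3×15 + 2
15 = 7×2 + 1
2 = 2×1 + 0
Since gcd(47, 62) = 1, back-substitute to write 1 as a combination:
1 = 15 − 7·2
1 = −7·47 + 22·15
1 = 22·62 − 29·47
So 47·(-29) ≡ 1 (mod 62), and -29 ≡ 33 (mod 62).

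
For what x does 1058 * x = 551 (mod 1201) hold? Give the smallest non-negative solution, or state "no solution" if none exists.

First find gcd(1058, 1201):
1201 = 1·1058 + 143
1058 = 7·143 + 57
143 = 2·57 + 29
57 = 1·29 + 28
29 = 1·28 + 1
28 = 28·1 + 0
gcd = 1, so a unique solution mod 1201 exists.
Back-substitute for the Bézout coefficients:
1 = 29 − 28
1 = −57 + 2·29
1 = 2·143 − 5·57
1 = −5·1058 + 37·143
1 = 37·1201 − 42·1058
So 1058·(-42) ≡ 1 (mod 1201), giving 1058⁻¹ ≡ 1159.
x ≡ 1058⁻¹·551 ≡ 1159·551 ≡ 878 (mod 1201).

878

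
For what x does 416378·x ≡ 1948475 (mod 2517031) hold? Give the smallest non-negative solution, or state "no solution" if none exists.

First find gcd(416378, 2517031):
2517031 = 6·416378 + 18763
416378 = 22·18763 + 3592
18763 = 5·3592 + 803
3592 = 4·803 + 380
803 = 2·380 + 43
380 = 8·43 + 36
43 = 1·36 + 7
36 = 5·7 + 1
7 = 7·1 + 0
gcd = 1, so a unique solution mod 2517031 exists.
Back-substitute for the Bézout coefficients:
1 = 36 − 5·7
1 = −5·43 + 6·36
1 = 6·380 − 53·43
1 = −53·803 + 112·380
1 = 112·3592 − 501·803
1 = −501·18763 + 2617·3592
1 = 2617·416378 − 58075·18763
1 = −58075·2517031 + 351067·416378
So 416378·(351067) ≡ 1 (mod 2517031), giving 416378⁻¹ ≡ 351067.
x ≡ 416378⁻¹·1948475 ≡ 351067·1948475 ≡ 1826079 (mod 2517031).

1826079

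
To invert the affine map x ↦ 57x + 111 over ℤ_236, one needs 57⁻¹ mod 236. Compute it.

29

Apply the Euclidean algorithm to 236 and 57:
236 = 4×57 + 8
57 = 7×8 + 1
8 = 8×1 + 0
The gcd is 1. Working backward:
1 = 57 − 7·8
1 = −7·236 + 29·57
So 57·29 ≡ 1 (mod 236).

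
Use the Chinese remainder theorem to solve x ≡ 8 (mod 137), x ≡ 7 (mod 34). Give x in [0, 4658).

4529

Write x = 8 + 137·k. Then 137·k ≡ 7 − 8 ≡ 33 (mod 34).
Need 137⁻¹ mod 34. Extended Euclid on (34, 1):
34 = 34×1 + 0
137⁻¹ ≡ 1 (mod 34), so k ≡ 1·33 ≡ 33 (mod 34).
x = 8 + 137·33 = 4529.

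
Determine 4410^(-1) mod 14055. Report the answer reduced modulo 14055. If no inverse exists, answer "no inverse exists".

Euclidean algorithm on 14055, 4410:
14055 = 3·4410 + 825
4410 = 5·825 + 285
825 = 2·285 + 255
285 = 1·255 + 30
255 = 8·30 + 15
30 = 2·15 + 0
The gcd is 15, not 1, hence no inverse exists.

no inverse exists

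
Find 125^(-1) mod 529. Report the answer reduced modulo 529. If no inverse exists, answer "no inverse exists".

Run Euclid on (529, 125):
529 = 4·125 + 29
125 = 4·29 + 9
29 = 3·9 + 2
9 = 4·2 + 1
2 = 2·1 + 0
The gcd is 1. Working backward:
1 = 9 − 4·2
1 = −4·29 + 13·9
1 = 13·125 − 56·29
1 = −56·529 + 237·125
So 125·237 ≡ 1 (mod 529).

237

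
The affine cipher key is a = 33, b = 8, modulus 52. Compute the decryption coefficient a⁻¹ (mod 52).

41

gcd(52, 33) by repeated division:
52 = 1·33 + 19
33 = 1·19 + 14
19 = 1·14 + 5
14 = 2·5 + 4
5 = 1·4 + 1
4 = 4·1 + 0
The gcd is 1. Working backward:
1 = 5 − 4
1 = −14 + 3·5
1 = 3·19 − 4·14
1 = −4·33 + 7·19
1 = 7·52 − 11·33
Thus 33·(-11) ≡ 1 (mod 52); reducing, -11 mod 52 = 41.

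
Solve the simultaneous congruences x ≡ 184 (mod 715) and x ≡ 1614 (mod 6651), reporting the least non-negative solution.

1614

Write x = 184 + 715·k. Then 715·k ≡ 1614 − 184 ≡ 1430 (mod 6651).
Need 715⁻¹ mod 6651. Extended Euclid on (6651, 715):
6651 = 9*715 + 216
715 = 3*216 + 67
216 = 3*67 + 15
67 = 4*15 + 7
15 = 2*7 + 1
7 = 7*1 + 0
Back-substitute:
1 = 15 − 2·7
1 = −2·67 + 9·15
1 = 9·216 − 29·67
1 = −29·715 + 96·216
1 = 96·6651 − 893·715
715⁻¹ ≡ 5758 (mod 6651), so k ≡ 5758·1430 ≡ 2 (mod 6651).
x = 184 + 715·2 = 1614.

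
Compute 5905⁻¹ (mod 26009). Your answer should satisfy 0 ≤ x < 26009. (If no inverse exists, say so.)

Extended Euclidean algorithm:
26009 = 4*5905 + 2389
5905 = 2*2389 + 1127
2389 = 2*1127 + 135
1127 = 8*135 + 47
135 = 2*47 + 41
47 = 1*41 + 6
41 = 6*6 + 5
6 = 1*5 + 1
5 = 5*1 + 0
The gcd is 1. Working backward:
1 = 6 − 5
1 = −41 + 7·6
1 = 7·47 − 8·41
1 = −8·135 + 23·47
1 = 23·1127 − 192·135
1 = −192·2389 + 407·1127
1 = 407·5905 − 1006·2389
1 = −1006·26009 + 4431·5905
So 5905·4431 ≡ 1 (mod 26009).

4431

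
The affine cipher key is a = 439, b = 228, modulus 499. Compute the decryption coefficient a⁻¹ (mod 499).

158

gcd(499, 439) by repeated division:
499 = 1·439 + 60
439 = 7·60 + 19
60 = 3·19 + 3
19 = 6·3 + 1
3 = 3·1 + 0
gcd = 1, so the inverse exists. Back-substitute:
1 = 19 − 6·3
1 = −6·60 + 19·19
1 = 19·439 − 139·60
1 = −139·499 + 158·439
So 439·158 ≡ 1 (mod 499).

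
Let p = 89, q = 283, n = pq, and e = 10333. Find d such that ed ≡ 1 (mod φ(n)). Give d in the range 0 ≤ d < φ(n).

φ(n) = (p−1)(q−1) = 88·282 = 24816.
Need d with 10333·d ≡ 1 (mod 24816). Apply the extended Euclidean algorithm:
24816 = 2·10333 + 4150
10333 = 2·4150 + 2033
4150 = 2·2033 + 84
2033 = 24·84 + 17
84 = 4·17 + 16
17 = 1·16 + 1
16 = 16·1 + 0
Back-substitute:
1 = 17 − 16
1 = −84 + 5·17
1 = 5·2033 − 121·84
1 = −121·4150 + 247·2033
1 = 247·10333 − 615·4150
1 = −615·24816 + 1477·10333
So 10333·1477 ≡ 1 (mod 24816), hence d = 1477.

1477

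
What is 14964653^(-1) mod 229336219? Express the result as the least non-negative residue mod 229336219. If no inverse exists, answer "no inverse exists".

Extended Euclidean algorithm:
229336219 = 15×14964653 + 4866424
14964653 = 3×4866424 + 365381
4866424 = 13×365381 + 116471
365381 = 3×116471 + 15968
116471 = 7×15968 + 4695
15968 = 3×4695 + 1883
4695 = 2×1883 + 929
1883 = 2×929 + 25
929 = 37×25 + 4
25 = 6×4 + 1
4 = 4×1 + 0
The gcd is 1. Working backward:
1 = 25 − 6·4
1 = −6·929 + 223·25
1 = 223·1883 − 452·929
1 = −452·4695 + 1127·1883
1 = 1127·15968 − 3833·4695
1 = −3833·116471 + 27958·15968
1 = 27958·365381 − 87707·116471
1 = −87707·4866424 + 1168149·365381
1 = 1168149·14964653 − 3592154·4866424
1 = −3592154·229336219 + 55050459·14964653
So 14964653·55050459 ≡ 1 (mod 229336219).

55050459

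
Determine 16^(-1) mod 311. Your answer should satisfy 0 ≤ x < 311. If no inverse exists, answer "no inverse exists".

175

gcd(311, 16) by repeated division:
311 = 19*16 + 7
16 = 2*7 + 2
7 = 3*2 + 1
2 = 2*1 + 0
The gcd is 1. Working backward:
1 = 7 − 3·2
1 = −3·16 + 7·7
1 = 7·311 − 136·16
So 16·(-136) ≡ 1 (mod 311), and -136 ≡ 175 (mod 311).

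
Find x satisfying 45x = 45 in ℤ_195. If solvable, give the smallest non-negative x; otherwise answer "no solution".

1

First find gcd(45, 195):
195 = 4·45 + 15
45 = 3·15 + 0
gcd = 15 and 15 | 45, so solutions exist. Divide through by 15: 3x ≡ 3 (mod 13).
Now find 3⁻¹ mod 13:
13 = 4×3 + 1
3 = 3×1 + 0
Back-substitute:
1 = 13 − 4·3
So 3·(-4) ≡ 1 (mod 13), i.e. 3⁻¹ ≡ 9.
Then x ≡ 9·3 ≡ 1 (mod 13); the smallest non-negative solution is x = 1.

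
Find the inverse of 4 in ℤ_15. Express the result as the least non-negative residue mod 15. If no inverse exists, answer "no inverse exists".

4

Run Euclid on (15, 4):
15 = 3·4 + 3
4 = 1·3 + 1
3 = 3·1 + 0
Since gcd(4, 15) = 1, back-substitute to write 1 as a combination:
1 = 4 − 3
1 = −15 + 4·4
So 4·4 ≡ 1 (mod 15).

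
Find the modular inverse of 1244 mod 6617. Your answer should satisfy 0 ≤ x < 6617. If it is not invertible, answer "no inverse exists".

250

Extended Euclidean algorithm:
6617 = 5·1244 + 397
1244 = 3·397 + 53
397 = 7·53 + 26
53 = 2·26 + 1
26 = 26·1 + 0
The gcd is 1. Working backward:
1 = 53 − 2·26
1 = −2·397 + 15·53
1 = 15·1244 − 47·397
1 = −47·6617 + 250·1244
So 1244·250 ≡ 1 (mod 6617).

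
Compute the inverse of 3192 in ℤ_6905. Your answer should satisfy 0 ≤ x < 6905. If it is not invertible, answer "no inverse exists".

1988

Extended Euclidean algorithm:
6905 = 2*3192 + 521
3192 = 6*521 + 66
521 = 7*66 + 59
66 = 1*59 + 7
59 = 8*7 + 3
7 = 2*3 + 1
3 = 3*1 + 0
gcd = 1, so the inverse exists. Back-substitute:
1 = 7 − 2·3
1 = −2·59 + 17·7
1 = 17·66 − 19·59
1 = −19·521 + 150·66
1 = 150·3192 − 919·521
1 = −919·6905 + 1988·3192
So 3192·1988 ≡ 1 (mod 6905).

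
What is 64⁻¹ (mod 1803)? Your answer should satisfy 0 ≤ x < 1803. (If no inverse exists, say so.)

817

gcd(1803, 64) by repeated division:
1803 = 28*64 + 11
64 = 5*11 + 9
11 = 1*9 + 2
9 = 4*2 + 1
2 = 2*1 + 0
The gcd is 1. Working backward:
1 = 9 − 4·2
1 = −4·11 + 5·9
1 = 5·64 − 29·11
1 = −29·1803 + 817·64
So 64·817 ≡ 1 (mod 1803).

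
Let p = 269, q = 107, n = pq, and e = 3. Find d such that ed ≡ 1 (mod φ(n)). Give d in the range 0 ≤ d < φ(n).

φ(n) = (p−1)(q−1) = 268·106 = 28408.
Need d with 3·d ≡ 1 (mod 28408). Apply the extended Euclidean algorithm:
28408 = 9469·3 + 1
3 = 3·1 + 0
Back-substitute:
1 = 28408 − 9469·3
So 3·(-9469) ≡ 1 (mod 28408), hence d ≡ -9469 ≡ 18939 (mod 28408).

18939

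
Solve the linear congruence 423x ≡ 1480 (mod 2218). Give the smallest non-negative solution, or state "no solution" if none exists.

First find gcd(423, 2218):
2218 = 5×423 + 103
423 = 4×103 + 11
103 = 9×11 + 4
11 = 2×4 + 3
4 = 1×3 + 1
3 = 3×1 + 0
gcd = 1, so a unique solution mod 2218 exists.
Back-substitute for the Bézout coefficients:
1 = 4 − 3
1 = −11 + 3·4
1 = 3·103 − 28·11
1 = −28·423 + 115·103
1 = 115·2218 − 603·423
So 423·(-603) ≡ 1 (mod 2218), giving 423⁻¹ ≡ 1615.
x ≡ 423⁻¹·1480 ≡ 1615·1480 ≡ 1414 (mod 2218).

1414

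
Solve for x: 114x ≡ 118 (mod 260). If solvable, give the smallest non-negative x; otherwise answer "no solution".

First find gcd(114, 260):
260 = 2×114 + 32
114 = 3×32 + 18
32 = 1×18 + 14
18 = 1×14 + 4
14 = 3×4 + 2
4 = 2×2 + 0
gcd = 2 and 2 | 118, so solutions exist. Divide through by 2: 57x ≡ 59 (mod 130).
Now find 57⁻¹ mod 130:
130 = 2×57 + 16
57 = 3×16 + 9
16 = 1×9 + 7
9 = 1×7 + 2
7 = 3×2 + 1
2 = 2×1 + 0
Back-substitute:
1 = 7 − 3·2
1 = −3·9 + 4·7
1 = 4·16 − 7·9
1 = −7·57 + 25·16
1 = 25·130 − 57·57
So 57·(-57) ≡ 1 (mod 130), i.e. 57⁻¹ ≡ 73.
Then x ≡ 73·59 ≡ 17 (mod 130); the smallest non-negative solution is x = 17.

17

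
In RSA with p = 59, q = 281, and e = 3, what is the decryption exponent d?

φ(n) = (p−1)(q−1) = 58·280 = 16240.
Need d with 3·d ≡ 1 (mod 16240). Apply the extended Euclidean algorithm:
16240 = 5413*3 + 1
3 = 3*1 + 0
Back-substitute:
1 = 16240 − 5413·3
So 3·(-5413) ≡ 1 (mod 16240), hence d ≡ -5413 ≡ 10827 (mod 16240).

10827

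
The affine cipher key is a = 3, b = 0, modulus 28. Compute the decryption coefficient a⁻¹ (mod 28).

Run Euclid on (28, 3):
28 = 9×3 + 1
3 = 3×1 + 0
Since gcd(3, 28) = 1, back-substitute to write 1 as a combination:
1 = 28 − 9·3
So 3·(-9) ≡ 1 (mod 28), and -9 ≡ 19 (mod 28).

19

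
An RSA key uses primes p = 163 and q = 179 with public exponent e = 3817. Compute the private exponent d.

φ(n) = (p−1)(q−1) = 162·178 = 28836.
Need d with 3817·d ≡ 1 (mod 28836). Apply the extended Euclidean algorithm:
28836 = 7·3817 + 2117
3817 = 1·2117 + 1700
2117 = 1·1700 + 417
1700 = 4·417 + 32
417 = 13·32 + 1
32 = 32·1 + 0
Back-substitute:
1 = 417 − 13·32
1 = −13·1700 + 53·417
1 = 53·2117 − 66·1700
1 = −66·3817 + 119·2117
1 = 119·28836 − 899·3817
So 3817·(-899) ≡ 1 (mod 28836), hence d ≡ -899 ≡ 27937 (mod 28836).

27937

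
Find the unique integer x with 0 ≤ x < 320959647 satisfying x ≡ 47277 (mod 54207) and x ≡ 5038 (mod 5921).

Write x = 47277 + 54207·k. Then 54207·k ≡ 5038 − 47277 ≡ 5129 (mod 5921).
Need 54207⁻¹ mod 5921. Extended Euclid on (5921, 918):
5921 = 6·918 + 413
918 = 2·413 + 92
413 = 4·92 + 45
92 = 2·45 + 2
45 = 22·2 + 1
2 = 2·1 + 0
Back-substitute:
1 = 45 − 22·2
1 = −22·92 + 45·45
1 = 45·413 − 202·92
1 = −202·918 + 449·413
1 = 449·5921 − 2896·918
54207⁻¹ ≡ 3025 (mod 5921), so k ≡ 3025·5129 ≡ 2205 (mod 5921).
x = 47277 + 54207·2205 = 119573712.

119573712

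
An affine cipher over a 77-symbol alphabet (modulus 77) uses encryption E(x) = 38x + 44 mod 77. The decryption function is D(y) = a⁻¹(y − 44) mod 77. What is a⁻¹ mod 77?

Apply the Euclidean algorithm to 77 and 38:
77 = 2*38 + 1
38 = 38*1 + 0
gcd = 1, so the inverse exists. Back-substitute:
1 = 77 − 2·38
Hence 38⁻¹ ≡ -2 ≡ 75 (mod 77).

75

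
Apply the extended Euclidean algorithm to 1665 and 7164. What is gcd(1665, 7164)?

Repeated division:
7164 = 4×1665 + 504
1665 = 3×504 + 153
504 = 3×153 + 45
153 = 3×45 + 18
45 = 2×18 + 9
18 = 2×9 + 0
gcd(1665, 7164) = 9.
Back-substituting:
9 = 45 − 2·18
9 = −2·153 + 7·45
9 = 7·504 − 23·153
9 = −23·1665 + 76·504
9 = 76·7164 − 327·1665
So 9 = (76)·7164 + (-327)·1665.

9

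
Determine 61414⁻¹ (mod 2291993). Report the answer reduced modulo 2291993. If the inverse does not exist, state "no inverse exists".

1221309

Extended Euclidean algorithm:
2291993 = 37*61414 + 19675
61414 = 3*19675 + 2389
19675 = 8*2389 + 563
2389 = 4*563 + 137
563 = 4*137 + 15
137 = 9*15 + 2
15 = 7*2 + 1
2 = 2*1 + 0
gcd = 1, so the inverse exists. Back-substitute:
1 = 15 − 7·2
1 = −7·137 + 64·15
1 = 64·563 − 263·137
1 = −263·2389 + 1116·563
1 = 1116·19675 − 9191·2389
1 = −9191·61414 + 28689·19675
1 = 28689·2291993 − 1070684·61414
Thus 61414·(-1070684) ≡ 1 (mod 2291993); reducing, -1070684 mod 2291993 = 1221309.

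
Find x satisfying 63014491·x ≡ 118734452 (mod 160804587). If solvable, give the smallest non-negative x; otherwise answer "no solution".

24105890

First find gcd(63014491, 160804587):
160804587 = 2·63014491 + 34775605
63014491 = 1·34775605 + 28238886
34775605 = 1·28238886 + 6536719
28238886 = 4·6536719 + 2092010
6536719 = 3·2092010 + 260689
2092010 = 8·260689 + 6498
260689 = 40·6498 + 769
6498 = 8·769 + 346
769 = 2·346 + 77
346 = 4·77 + 38
77 = 2·38 + 1
38 = 38·1 + 0
gcd = 1, so a unique solution mod 160804587 exists.
Back-substitute for the Bézout coefficients:
1 = 77 − 2·38
1 = −2·346 + 9·77
1 = 9·769 − 20·346
1 = −20·6498 + 169·769
1 = 169·260689 − 6780·6498
1 = −6780·2092010 + 54409·260689
1 = 54409·6536719 − 170007·2092010
1 = −170007·28238886 + 734437·6536719
1 = 734437·34775605 − 904444·28238886
1 = −904444·63014491 + 1638881·34775605
1 = 1638881·160804587 − 4182206·63014491
So 63014491·(-4182206) ≡ 1 (mod 160804587), giving 63014491⁻¹ ≡ 156622381.
x ≡ 63014491⁻¹·118734452 ≡ 156622381·118734452 ≡ 24105890 (mod 160804587).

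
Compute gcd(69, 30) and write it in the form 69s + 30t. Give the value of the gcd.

3

Apply Euclid's algorithm to 69 and 30:
69 = 2*30 + 9
30 = 3*9 + 3
9 = 3*3 + 0
gcd(69, 30) = 3.
Working backward:
3 = 30 − 3·9
3 = −3·69 + 7·30
So 3 = (-3)·69 + (7)·30.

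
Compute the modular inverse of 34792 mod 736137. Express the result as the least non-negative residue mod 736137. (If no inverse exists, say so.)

73948

gcd(736137, 34792) by repeated division:
736137 = 21·34792 + 5505
34792 = 6·5505 + 1762
5505 = 3·1762 + 219
1762 = 8·219 + 10
219 = 21·10 + 9
10 = 1·9 + 1
9 = 9·1 + 0
gcd = 1, so the inverse exists. Back-substitute:
1 = 10 − 9
1 = −219 + 22·10
1 = 22·1762 − 177·219
1 = −177·5505 + 553·1762
1 = 553·34792 − 3495·5505
1 = −3495·736137 + 73948·34792
So 34792·73948 ≡ 1 (mod 736137).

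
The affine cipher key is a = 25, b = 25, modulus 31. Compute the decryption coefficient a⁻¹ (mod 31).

5

Run Euclid on (31, 25):
31 = 1*25 + 6
25 = 4*6 + 1
6 = 6*1 + 0
gcd = 1, so the inverse exists. Back-substitute:
1 = 25 − 4·6
1 = −4·31 + 5·25
So 25·5 ≡ 1 (mod 31).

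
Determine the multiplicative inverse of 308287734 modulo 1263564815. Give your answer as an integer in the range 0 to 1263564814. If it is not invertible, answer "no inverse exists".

307735634

gcd(1263564815, 308287734) by repeated division:
1263564815 = 4×308287734 + 30413879
308287734 = 10×30413879 + 4148944
30413879 = 7×4148944 + 1371271
4148944 = 3×1371271 + 35131
1371271 = 39×35131 + 1162
35131 = 30×1162 + 271
1162 = 4×271 + 78
271 = 3×78 + 37
78 = 2×37 + 4
37 = 9×4 + 1
4 = 4×1 + 0
Since gcd(308287734, 1263564815) = 1, back-substitute to write 1 as a combination:
1 = 37 − 9·4
1 = −9·78 + 19·37
1 = 19·271 − 66·78
1 = −66·1162 + 283·271
1 = 283·35131 − 8556·1162
1 = −8556·1371271 + 333967·35131
1 = 333967·4148944 − 1010457·1371271
1 = −1010457·30413879 + 7407166·4148944
1 = 7407166·308287734 − 75082117·30413879
1 = −75082117·1263564815 + 307735634·308287734
So 308287734·307735634 ≡ 1 (mod 1263564815).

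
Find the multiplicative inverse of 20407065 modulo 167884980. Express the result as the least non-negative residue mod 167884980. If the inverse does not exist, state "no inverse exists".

Euclidean algorithm on 167884980, 20407065:
167884980 = 8·20407065 + 4628460
20407065 = 4·4628460 + 1893225
4628460 = 2·1893225 + 842010
1893225 = 2·842010 + 209205
842010 = 4·209205 + 5190
209205 = 40·5190 + 1605
5190 = 3·1605 + 375
1605 = 4·375 + 105
375 = 3·105 + 60
105 = 1·60 + 45
60 = 1·45 + 15
45 = 3·15 + 0
gcd(20407065, 167884980) = 15 ≠ 1, so 20407065 has no multiplicative inverse modulo 167884980.

no inverse exists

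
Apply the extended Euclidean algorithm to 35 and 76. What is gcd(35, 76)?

1

Apply Euclid's algorithm to 76 and 35:
76 = 2·35 + 6
35 = 5·6 + 5
6 = 1·5 + 1
5 = 5·1 + 0
gcd(35, 76) = 1.
Working backward:
1 = 6 − 5
1 = −35 + 6·6
1 = 6·76 − 13·35
So 1 = (6)·76 + (-13)·35.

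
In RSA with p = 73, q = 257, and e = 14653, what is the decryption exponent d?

φ(n) = (p−1)(q−1) = 72·256 = 18432.
Need d with 14653·d ≡ 1 (mod 18432). Apply the extended Euclidean algorithm:
18432 = 1·14653 + 3779
14653 = 3·3779 + 3316
3779 = 1·3316 + 463
3316 = 7·463 + 75
463 = 6·75 + 13
75 = 5·13 + 10
13 = 1·10 + 3
10 = 3·3 + 1
3 = 3·1 + 0
Back-substitute:
1 = 10 − 3·3
1 = −3·13 + 4·10
1 = 4·75 − 23·13
1 = −23·463 + 142·75
1 = 142·3316 − 1017·463
1 = −1017·3779 + 1159·3316
1 = 1159·14653 − 4494·3779
1 = −4494·18432 + 5653·14653
So 14653·5653 ≡ 1 (mod 18432), hence d = 5653.

5653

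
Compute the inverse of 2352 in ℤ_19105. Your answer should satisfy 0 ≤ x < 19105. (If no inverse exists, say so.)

14808

Apply the Euclidean algorithm to 19105 and 2352:
19105 = 8*2352 + 289
2352 = 8*289 + 40
289 = 7*40 + 9
40 = 4*9 + 4
9 = 2*4 + 1
4 = 4*1 + 0
gcd = 1, so the inverse exists. Back-substitute:
1 = 9 − 2·4
1 = −2·40 + 9·9
1 = 9·289 − 65·40
1 = −65·2352 + 529·289
1 = 529·19105 − 4297·2352
Thus 2352·(-4297) ≡ 1 (mod 19105); reducing, -4297 mod 19105 = 14808.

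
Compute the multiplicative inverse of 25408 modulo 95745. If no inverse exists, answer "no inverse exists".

5302

gcd(95745, 25408) by repeated division:
95745 = 3×25408 + 19521
25408 = 1×19521 + 5887
19521 = 3×5887 + 1860
5887 = 3×1860 + 307
1860 = 6×307 + 18
307 = 17×18 + 1
18 = 18×1 + 0
gcd = 1, so the inverse exists. Back-substitute:
1 = 307 − 17·18
1 = −17·1860 + 103·307
1 = 103·5887 − 326·1860
1 = −326·19521 + 1081·5887
1 = 1081·25408 − 1407·19521
1 = −1407·95745 + 5302·25408
So 25408·5302 ≡ 1 (mod 95745).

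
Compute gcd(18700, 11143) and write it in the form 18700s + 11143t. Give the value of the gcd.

11

Repeated division:
18700 = 1·11143 + 7557
11143 = 1·7557 + 3586
7557 = 2·3586 + 385
3586 = 9·385 + 121
385 = 3·121 + 22
121 = 5·22 + 11
22 = 2·11 + 0
gcd(18700, 11143) = 11.
Back-substituting:
11 = 121 − 5·22
11 = −5·385 + 16·121
11 = 16·3586 − 149·385
11 = −149·7557 + 314·3586
11 = 314·11143 − 463·7557
11 = −463·18700 + 777·11143
So 11 = (-463)·18700 + (777)·11143.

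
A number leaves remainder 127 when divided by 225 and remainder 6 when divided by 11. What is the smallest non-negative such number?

127

Write x = 127 + 225·k. Then 225·k ≡ 6 − 127 ≡ 0 (mod 11).
Need 225⁻¹ mod 11. Extended Euclid on (11, 5):
11 = 2×5 + 1
5 = 5×1 + 0
Back-substitute:
1 = 11 − 2·5
225⁻¹ ≡ 9 (mod 11), so k ≡ 9·0 ≡ 0 (mod 11).
x = 127 + 225·0 = 127.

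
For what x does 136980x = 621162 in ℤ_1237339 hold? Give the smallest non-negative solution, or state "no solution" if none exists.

First find gcd(136980, 1237339):
1237339 = 9×136980 + 4519
136980 = 30×4519 + 1410
4519 = 3×1410 + 289
1410 = 4×289 + 254
289 = 1×254 + 35
254 = 7×35 + 9
35 = 3×9 + 8
9 = 1×8 + 1
8 = 8×1 + 0
gcd = 1, so a unique solution mod 1237339 exists.
Back-substitute for the Bézout coefficients:
1 = 9 − 8
1 = −35 + 4·9
1 = 4·254 − 29·35
1 = −29·289 + 33·254
1 = 33·1410 − 161·289
1 = −161·4519 + 516·1410
1 = 516·136980 − 15641·4519
1 = −15641·1237339 + 141285·136980
So 136980·(141285) ≡ 1 (mod 1237339), giving 136980⁻¹ ≡ 141285.
x ≡ 136980⁻¹·621162 ≡ 141285·621162 ≡ 129917 (mod 1237339).

129917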